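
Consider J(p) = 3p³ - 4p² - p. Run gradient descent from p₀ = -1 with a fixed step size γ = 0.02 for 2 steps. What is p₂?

J′(p) = 9p² - 8p - 1
Step 1: J′(-1) = 16; p₁ = -1 − 0.02·16 = -1.32
Step 2: J′(-1.32) = 25.2416; p₂ = -1.32 − 0.02·25.2416 = -1.824832

-1.824832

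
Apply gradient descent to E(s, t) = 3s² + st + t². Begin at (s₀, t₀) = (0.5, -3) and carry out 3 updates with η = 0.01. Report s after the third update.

∇E = (6s + t, s + 2t)
Step 1: at (0.5, -3), ∇E = (0, -5.5) → (0.5, -3) − 0.01·(0, -5.5) = (0.5, -2.945)
Step 2: at (0.5, -2.945), ∇E = (0.055, -5.39) → (0.5, -2.945) − 0.01·(0.055, -5.39) = (0.49945, -2.8911)
Step 3: at (0.49945, -2.8911), ∇E = (0.1056, -5.28275) → (0.49945, -2.8911) − 0.01·(0.1056, -5.28275) = (0.498394, -2.8382725)
s = 0.498394

0.498394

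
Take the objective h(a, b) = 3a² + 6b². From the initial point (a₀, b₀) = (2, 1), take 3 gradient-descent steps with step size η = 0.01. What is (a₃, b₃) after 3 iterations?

(1.661168, 0.681472)

∇h = (6a, 12b)
Step 1: at (2, 1), ∇h = (12, 12) → (2, 1) − 0.01·(12, 12) = (1.88, 0.88)
Step 2: at (1.88, 0.88), ∇h = (11.28, 10.56) → (1.88, 0.88) − 0.01·(11.28, 10.56) = (1.7672, 0.7744)
Step 3: at (1.7672, 0.7744), ∇h = (10.6032, 9.2928) → (1.7672, 0.7744) − 0.01·(10.6032, 9.2928) = (1.661168, 0.681472)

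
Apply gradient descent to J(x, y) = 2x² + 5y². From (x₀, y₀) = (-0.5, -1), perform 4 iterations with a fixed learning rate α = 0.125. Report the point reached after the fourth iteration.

∇J = (4x, 10y)
(x₁, y₁) = (-0.5, -1) − 0.125·(-2, -10) = (-0.25, 0.25)
(x₂, y₂) = (-0.25, 0.25) − 0.125·(-1, 2.5) = (-0.125, -0.0625)
(x₃, y₃) = (-0.125, -0.0625) − 0.125·(-0.5, -0.625) = (-0.0625, 0.015625)
(x₄, y₄) = (-0.0625, 0.015625) − 0.125·(-0.25, 0.15625) = (-0.03125, -0.00390625)

(-0.03125, -0.00390625)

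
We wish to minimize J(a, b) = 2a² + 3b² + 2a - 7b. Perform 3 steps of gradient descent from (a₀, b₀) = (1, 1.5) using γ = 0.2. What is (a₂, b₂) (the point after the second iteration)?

∇J = (4a + 2, 6b - 7)
Step 1: at (1, 1.5), ∇J = (6, 2) → (1, 1.5) − 0.2·(6, 2) = (-0.2, 1.1)
Step 2: at (-0.2, 1.1), ∇J = (1.2, -0.4) → (-0.2, 1.1) − 0.2·(1.2, -0.4) = (-0.44, 1.18)

(-0.44, 1.18)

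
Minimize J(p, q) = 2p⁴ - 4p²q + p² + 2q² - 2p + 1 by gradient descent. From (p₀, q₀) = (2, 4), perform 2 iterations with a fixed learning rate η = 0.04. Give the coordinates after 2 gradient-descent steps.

∇J = (8p³ - 8pq + 2p - 2, -4p² + 4q)
Step 1: at (2, 4), ∇J = (2, 0) → (2, 4) − 0.04·(2, 0) = (1.92, 4)
Step 2: at (1.92, 4), ∇J = (-2.976896, 1.2544) → (1.92, 4) − 0.04·(-2.976896, 1.2544) = (2.03907584, 3.949824)

(2.03907584, 3.949824)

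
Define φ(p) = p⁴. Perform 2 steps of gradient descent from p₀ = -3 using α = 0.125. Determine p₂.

-568.3125

φ′(p) = 4p³
p₁ = -3 − 0.125·(-108) = 10.5
p₂ = 10.5 − 0.125·4630.5 = -568.3125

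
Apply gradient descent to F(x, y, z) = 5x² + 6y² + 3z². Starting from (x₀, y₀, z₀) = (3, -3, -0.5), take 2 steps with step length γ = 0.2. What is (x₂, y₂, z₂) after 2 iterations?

(3, -5.88, -0.02)

∇F = (10x, 12y, 6z)
Step 1: at (3, -3, -0.5), ∇F = (30, -36, -3) → (3, -3, -0.5) − 0.2·(30, -36, -3) = (-3, 4.2, 0.1)
Step 2: at (-3, 4.2, 0.1), ∇F = (-30, 50.4, 0.6) → (-3, 4.2, 0.1) − 0.2·(-30, 50.4, 0.6) = (3, -5.88, -0.02)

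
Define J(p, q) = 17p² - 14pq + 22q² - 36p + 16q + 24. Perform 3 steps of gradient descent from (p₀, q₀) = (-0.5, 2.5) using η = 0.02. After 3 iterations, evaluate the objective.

∇J = (34p - 14q - 36, -14p + 44q + 16)
Step 1: at (-0.5, 2.5), ∇J = (-88, 133) → (-0.5, 2.5) − 0.02·(-88, 133) = (1.26, -0.16)
Step 2: at (1.26, -0.16), ∇J = (9.08, -8.68) → (1.26, -0.16) − 0.02·(9.08, -8.68) = (1.0784, 0.0136)
Step 3: at (1.0784, 0.0136), ∇J = (0.4752, 1.5008) → (1.0784, 0.0136) − 0.02·(0.4752, 1.5008) = (1.068896, -0.016416)
J(1.068896, -0.016416) = 4.931831825408

4.931831825408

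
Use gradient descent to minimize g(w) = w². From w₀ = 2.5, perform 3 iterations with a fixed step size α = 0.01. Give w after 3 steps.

g′(w) = 2w
Step 1: g′(2.5) = 5; w₁ = 2.5 − 0.01·5 = 2.45
Step 2: g′(2.45) = 4.9; w₂ = 2.45 − 0.01·4.9 = 2.401
Step 3: g′(2.401) = 4.802; w₃ = 2.401 − 0.01·4.802 = 2.35298

2.35298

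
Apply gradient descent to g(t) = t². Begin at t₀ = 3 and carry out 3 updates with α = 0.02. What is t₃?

g′(t) = 2t
Step 1: g′(3) = 6; t₁ = 3 − 0.02·6 = 2.88
Step 2: g′(2.88) = 5.76; t₂ = 2.88 − 0.02·5.76 = 2.7648
Step 3: g′(2.7648) = 5.5296; t₃ = 2.7648 − 0.02·5.5296 = 2.654208

2.654208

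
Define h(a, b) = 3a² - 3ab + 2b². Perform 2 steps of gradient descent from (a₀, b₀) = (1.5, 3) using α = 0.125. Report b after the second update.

1.59375

∇h = (6a - 3b, -3a + 4b)
(a₁, b₁) = (1.5, 3) − 0.125·(0, 7.5) = (1.5, 2.0625)
(a₂, b₂) = (1.5, 2.0625) − 0.125·(2.8125, 3.75) = (1.1484375, 1.59375)
b = 1.59375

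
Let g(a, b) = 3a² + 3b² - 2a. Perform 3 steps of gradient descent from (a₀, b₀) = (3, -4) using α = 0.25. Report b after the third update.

0.5

∇g = (6a - 2, 6b)
(a₁, b₁) = (3, -4) − 0.25·(16, -24) = (-1, 2)
(a₂, b₂) = (-1, 2) − 0.25·(-8, 12) = (1, -1)
(a₃, b₃) = (1, -1) − 0.25·(4, -6) = (0, 0.5)
b = 0.5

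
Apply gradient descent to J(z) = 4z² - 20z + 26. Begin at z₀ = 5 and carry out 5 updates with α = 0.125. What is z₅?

J′(z) = 8z - 20
Step 1: J′(5) = 20; z₁ = 5 − 0.125·20 = 2.5
Step 2: J′(2.5) = 0; z₂ = 2.5 − 0.125·0 = 2.5
Step 3: J′(2.5) = 0; z₃ = 2.5 − 0.125·0 = 2.5
Step 4: J′(2.5) = 0; z₄ = 2.5 − 0.125·0 = 2.5
Step 5: J′(2.5) = 0; z₅ = 2.5 − 0.125·0 = 2.5

2.5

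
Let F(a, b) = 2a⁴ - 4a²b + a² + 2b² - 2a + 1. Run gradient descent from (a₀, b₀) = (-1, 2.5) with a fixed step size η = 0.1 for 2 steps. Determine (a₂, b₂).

∇F = (8a³ - 8ab + 2a - 2, -4a² + 4b)
(a₁, b₁) = (-1, 2.5) − 0.1·(8, 6) = (-1.8, 1.9)
(a₂, b₂) = (-1.8, 1.9) − 0.1·(-24.896, -5.36) = (0.6896, 2.436)

(0.6896, 2.436)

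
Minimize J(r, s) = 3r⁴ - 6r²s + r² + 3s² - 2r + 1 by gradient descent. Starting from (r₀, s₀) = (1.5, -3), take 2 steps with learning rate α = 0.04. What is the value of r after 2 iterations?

∇J = (12r³ - 12rs + 2r - 2, -6r² + 6s)
Step 1: at (1.5, -3), ∇J = (95.5, -31.5) → (1.5, -3) − 0.04·(95.5, -31.5) = (-2.32, -1.74)
Step 2: at (-2.32, -1.74), ∇J = (-204.927616, -42.7344) → (-2.32, -1.74) − 0.04·(-204.927616, -42.7344) = (5.87710464, -0.030624)
r = 5.87710464

5.87710464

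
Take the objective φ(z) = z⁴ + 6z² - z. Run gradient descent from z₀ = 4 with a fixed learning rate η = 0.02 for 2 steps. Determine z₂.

-0.84625472

φ′(z) = 4z³ + 12z - 1
z₁ = 4 − 0.02·303 = -2.06
z₂ = -2.06 − 0.02·(-60.687264) = -0.84625472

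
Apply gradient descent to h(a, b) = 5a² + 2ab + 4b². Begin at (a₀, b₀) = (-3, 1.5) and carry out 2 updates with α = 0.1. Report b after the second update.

∇h = (10a + 2b, 2a + 8b)
(a₁, b₁) = (-3, 1.5) − 0.1·(-27, 6) = (-0.3, 0.9)
(a₂, b₂) = (-0.3, 0.9) − 0.1·(-1.2, 6.6) = (-0.18, 0.24)
b = 0.24

0.24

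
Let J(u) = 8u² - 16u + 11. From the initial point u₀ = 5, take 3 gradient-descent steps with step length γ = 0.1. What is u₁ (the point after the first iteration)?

J′(u) = 16u - 16
u₁ = 5 − 0.1·64 = -1.4

-1.4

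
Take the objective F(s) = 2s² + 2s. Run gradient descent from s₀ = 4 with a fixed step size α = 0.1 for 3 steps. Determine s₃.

0.472

F′(s) = 4s + 2
Step 1: F′(4) = 18; s₁ = 4 − 0.1·18 = 2.2
Step 2: F′(2.2) = 10.8; s₂ = 2.2 − 0.1·10.8 = 1.12
Step 3: F′(1.12) = 6.48; s₃ = 1.12 − 0.1·6.48 = 0.472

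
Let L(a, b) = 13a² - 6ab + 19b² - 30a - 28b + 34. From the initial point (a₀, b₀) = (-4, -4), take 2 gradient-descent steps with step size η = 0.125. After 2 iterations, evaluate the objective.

∇L = (26a - 6b - 30, -6a + 38b - 28)
(a₁, b₁) = (-4, -4) − 0.125·(-110, -156) = (9.75, 15.5)
(a₂, b₂) = (9.75, 15.5) − 0.125·(130.5, 502.5) = (-6.5625, -47.3125)
L(-6.5625, -47.3125) = 42783.5390625

42783.5390625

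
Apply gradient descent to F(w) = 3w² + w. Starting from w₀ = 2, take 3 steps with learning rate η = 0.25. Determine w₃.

F′(w) = 6w + 1
w₁ = 2 − 0.25·13 = -1.25
w₂ = -1.25 − 0.25·(-6.5) = 0.375
w₃ = 0.375 − 0.25·3.25 = -0.4375

-0.4375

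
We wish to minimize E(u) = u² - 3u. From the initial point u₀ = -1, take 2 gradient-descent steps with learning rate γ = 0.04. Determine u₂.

-0.616

E′(u) = 2u - 3
u₁ = -1 − 0.04·(-5) = -0.8
u₂ = -0.8 − 0.04·(-4.6) = -0.616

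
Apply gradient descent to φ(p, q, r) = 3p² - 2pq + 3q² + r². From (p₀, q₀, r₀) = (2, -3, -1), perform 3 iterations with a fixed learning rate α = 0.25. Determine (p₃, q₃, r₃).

(-2.5, 2.5, -0.125)

∇φ = (6p - 2q, -2p + 6q, 2r)
Step 1: at (2, -3, -1), ∇φ = (18, -22, -2) → (2, -3, -1) − 0.25·(18, -22, -2) = (-2.5, 2.5, -0.5)
Step 2: at (-2.5, 2.5, -0.5), ∇φ = (-20, 20, -1) → (-2.5, 2.5, -0.5) − 0.25·(-20, 20, -1) = (2.5, -2.5, -0.25)
Step 3: at (2.5, -2.5, -0.25), ∇φ = (20, -20, -0.5) → (2.5, -2.5, -0.25) − 0.25·(20, -20, -0.5) = (-2.5, 2.5, -0.125)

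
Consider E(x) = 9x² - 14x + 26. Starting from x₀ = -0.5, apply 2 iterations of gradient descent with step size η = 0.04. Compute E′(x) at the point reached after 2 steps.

E′(x) = 18x - 14
x₁ = -0.5 − 0.04·(-23) = 0.42
x₂ = 0.42 − 0.04·(-6.44) = 0.6776
E′(x) at (0.6776) = -1.8032

-1.8032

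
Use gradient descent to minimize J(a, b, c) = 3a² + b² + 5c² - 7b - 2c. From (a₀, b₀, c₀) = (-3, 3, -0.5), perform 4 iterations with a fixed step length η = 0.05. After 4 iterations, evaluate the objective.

-10.776316615

∇J = (6a, 2b - 7, 10c - 2)
Step 1: at (-3, 3, -0.5), ∇J = (-18, -1, -7) → (-3, 3, -0.5) − 0.05·(-18, -1, -7) = (-2.1, 3.05, -0.15)
Step 2: at (-2.1, 3.05, -0.15), ∇J = (-12.6, -0.9, -3.5) → (-2.1, 3.05, -0.15) − 0.05·(-12.6, -0.9, -3.5) = (-1.47, 3.095, 0.025)
Step 3: at (-1.47, 3.095, 0.025), ∇J = (-8.82, -0.81, -1.75) → (-1.47, 3.095, 0.025) − 0.05·(-8.82, -0.81, -1.75) = (-1.029, 3.1355, 0.1125)
Step 4: at (-1.029, 3.1355, 0.1125), ∇J = (-6.174, -0.729, -0.875) → (-1.029, 3.1355, 0.1125) − 0.05·(-6.174, -0.729, -0.875) = (-0.7203, 3.17195, 0.15625)
J(-0.7203, 3.17195, 0.15625) = -10.776316615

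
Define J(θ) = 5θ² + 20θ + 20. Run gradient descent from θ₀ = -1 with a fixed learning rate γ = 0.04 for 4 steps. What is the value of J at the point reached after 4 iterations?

0.0839808

J′(θ) = 10θ + 20
Step 1: J′(-1) = 10; θ₁ = -1 − 0.04·10 = -1.4
Step 2: J′(-1.4) = 6; θ₂ = -1.4 − 0.04·6 = -1.64
Step 3: J′(-1.64) = 3.6; θ₃ = -1.64 − 0.04·3.6 = -1.784
Step 4: J′(-1.784) = 2.16; θ₄ = -1.784 − 0.04·2.16 = -1.8704
J(-1.8704) = 0.0839808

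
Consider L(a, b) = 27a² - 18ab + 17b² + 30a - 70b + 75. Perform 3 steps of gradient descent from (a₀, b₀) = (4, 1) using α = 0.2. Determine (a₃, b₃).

(-5700.416, 3300.616)

∇L = (54a - 18b + 30, -18a + 34b - 70)
Step 1: at (4, 1), ∇L = (228, -108) → (4, 1) − 0.2·(228, -108) = (-41.6, 22.6)
Step 2: at (-41.6, 22.6), ∇L = (-2623.2, 1447.2) → (-41.6, 22.6) − 0.2·(-2623.2, 1447.2) = (483.04, -266.84)
Step 3: at (483.04, -266.84), ∇L = (30917.28, -17837.28) → (483.04, -266.84) − 0.2·(30917.28, -17837.28) = (-5700.416, 3300.616)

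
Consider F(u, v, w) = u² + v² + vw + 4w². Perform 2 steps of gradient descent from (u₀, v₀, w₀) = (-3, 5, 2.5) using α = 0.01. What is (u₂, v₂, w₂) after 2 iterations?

∇F = (2u, 2v + w, v + 8w)
(u₁, v₁, w₁) = (-3, 5, 2.5) − 0.01·(-6, 12.5, 25) = (-2.94, 4.875, 2.25)
(u₂, v₂, w₂) = (-2.94, 4.875, 2.25) − 0.01·(-5.88, 12, 22.875) = (-2.8812, 4.755, 2.02125)

(-2.8812, 4.755, 2.02125)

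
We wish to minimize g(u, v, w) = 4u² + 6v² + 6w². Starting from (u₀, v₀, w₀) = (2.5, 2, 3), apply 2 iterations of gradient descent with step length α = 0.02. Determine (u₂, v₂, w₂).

∇g = (8u, 12v, 12w)
Step 1: at (2.5, 2, 3), ∇g = (20, 24, 36) → (2.5, 2, 3) − 0.02·(20, 24, 36) = (2.1, 1.52, 2.28)
Step 2: at (2.1, 1.52, 2.28), ∇g = (16.8, 18.24, 27.36) → (2.1, 1.52, 2.28) − 0.02·(16.8, 18.24, 27.36) = (1.764, 1.1552, 1.7328)

(1.764, 1.1552, 1.7328)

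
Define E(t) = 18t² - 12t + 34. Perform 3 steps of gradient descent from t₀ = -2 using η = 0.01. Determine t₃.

-0.278336

E′(t) = 36t - 12
Step 1: E′(-2) = -84; t₁ = -2 − 0.01·(-84) = -1.16
Step 2: E′(-1.16) = -53.76; t₂ = -1.16 − 0.01·(-53.76) = -0.6224
Step 3: E′(-0.6224) = -34.4064; t₃ = -0.6224 − 0.01·(-34.4064) = -0.278336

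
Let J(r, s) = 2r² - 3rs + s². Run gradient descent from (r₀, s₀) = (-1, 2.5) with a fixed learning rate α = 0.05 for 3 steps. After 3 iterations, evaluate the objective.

∇J = (4r - 3s, -3r + 2s)
Step 1: at (-1, 2.5), ∇J = (-11.5, 8) → (-1, 2.5) − 0.05·(-11.5, 8) = (-0.425, 2.1)
Step 2: at (-0.425, 2.1), ∇J = (-8, 5.475) → (-0.425, 2.1) − 0.05·(-8, 5.475) = (-0.025, 1.82625)
Step 3: at (-0.025, 1.82625), ∇J = (-5.57875, 3.7275) → (-0.025, 1.82625) − 0.05·(-5.57875, 3.7275) = (0.2539375, 1.639875)
J(0.2539375, 1.639875) = 1.56888125

1.56888125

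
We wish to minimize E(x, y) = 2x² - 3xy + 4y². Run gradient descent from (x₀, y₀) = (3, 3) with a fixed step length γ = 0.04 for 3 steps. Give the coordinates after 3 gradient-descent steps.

(2.51136, 1.669632)

∇E = (4x - 3y, -3x + 8y)
Step 1: at (3, 3), ∇E = (3, 15) → (3, 3) − 0.04·(3, 15) = (2.88, 2.4)
Step 2: at (2.88, 2.4), ∇E = (4.32, 10.56) → (2.88, 2.4) − 0.04·(4.32, 10.56) = (2.7072, 1.9776)
Step 3: at (2.7072, 1.9776), ∇E = (4.896, 7.6992) → (2.7072, 1.9776) − 0.04·(4.896, 7.6992) = (2.51136, 1.669632)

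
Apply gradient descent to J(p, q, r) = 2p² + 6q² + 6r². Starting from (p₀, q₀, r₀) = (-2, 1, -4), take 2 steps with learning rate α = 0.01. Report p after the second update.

-1.8432

∇J = (4p, 12q, 12r)
Step 1: at (-2, 1, -4), ∇J = (-8, 12, -48) → (-2, 1, -4) − 0.01·(-8, 12, -48) = (-1.92, 0.88, -3.52)
Step 2: at (-1.92, 0.88, -3.52), ∇J = (-7.68, 10.56, -42.24) → (-1.92, 0.88, -3.52) − 0.01·(-7.68, 10.56, -42.24) = (-1.8432, 0.7744, -3.0976)
p = -1.8432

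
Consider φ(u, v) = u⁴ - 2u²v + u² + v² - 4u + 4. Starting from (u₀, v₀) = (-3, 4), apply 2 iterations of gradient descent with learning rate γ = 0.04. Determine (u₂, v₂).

(-0.16352, 4.0512)

∇φ = (4u³ - 4uv + 2u - 4, -2u² + 2v)
Step 1: at (-3, 4), ∇φ = (-70, -10) → (-3, 4) − 0.04·(-70, -10) = (-0.2, 4.4)
Step 2: at (-0.2, 4.4), ∇φ = (-0.912, 8.72) → (-0.2, 4.4) − 0.04·(-0.912, 8.72) = (-0.16352, 4.0512)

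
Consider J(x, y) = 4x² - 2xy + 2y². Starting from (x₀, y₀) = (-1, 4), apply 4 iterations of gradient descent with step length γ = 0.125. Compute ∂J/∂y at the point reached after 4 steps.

1.2890625

∇J = (8x - 2y, -2x + 4y)
Step 1: at (-1, 4), ∇J = (-16, 18) → (-1, 4) − 0.125·(-16, 18) = (1, 1.75)
Step 2: at (1, 1.75), ∇J = (4.5, 5) → (1, 1.75) − 0.125·(4.5, 5) = (0.4375, 1.125)
Step 3: at (0.4375, 1.125), ∇J = (1.25, 3.625) → (0.4375, 1.125) − 0.125·(1.25, 3.625) = (0.28125, 0.671875)
Step 4: at (0.28125, 0.671875), ∇J = (0.90625, 2.125) → (0.28125, 0.671875) − 0.125·(0.90625, 2.125) = (0.16796875, 0.40625)
∂J/∂y at (0.16796875, 0.40625) = 1.2890625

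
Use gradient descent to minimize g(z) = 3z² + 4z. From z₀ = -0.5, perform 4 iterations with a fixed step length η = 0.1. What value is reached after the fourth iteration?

g′(z) = 6z + 4
z₁ = -0.5 − 0.1·1 = -0.6
z₂ = -0.6 − 0.1·0.4 = -0.64
z₃ = -0.64 − 0.1·0.16 = -0.656
z₄ = -0.656 − 0.1·0.064 = -0.6624

-0.6624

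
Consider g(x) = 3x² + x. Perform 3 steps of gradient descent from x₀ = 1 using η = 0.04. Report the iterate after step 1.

0.72

g′(x) = 6x + 1
Step 1: g′(1) = 7; x₁ = 1 − 0.04·7 = 0.72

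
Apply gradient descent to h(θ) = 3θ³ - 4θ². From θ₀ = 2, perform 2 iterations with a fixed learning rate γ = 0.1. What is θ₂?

h′(θ) = 9θ² - 8θ
Step 1: h′(2) = 20; θ₁ = 2 − 0.1·20 = 0
Step 2: h′(0) = 0; θ₂ = 0 − 0.1·0 = 0

0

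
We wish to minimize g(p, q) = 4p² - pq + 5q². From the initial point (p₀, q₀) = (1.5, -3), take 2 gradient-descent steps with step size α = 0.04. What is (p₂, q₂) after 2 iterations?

(0.5424, -1.008)

∇g = (8p - q, -p + 10q)
Step 1: at (1.5, -3), ∇g = (15, -31.5) → (1.5, -3) − 0.04·(15, -31.5) = (0.9, -1.74)
Step 2: at (0.9, -1.74), ∇g = (8.94, -18.3) → (0.9, -1.74) − 0.04·(8.94, -18.3) = (0.5424, -1.008)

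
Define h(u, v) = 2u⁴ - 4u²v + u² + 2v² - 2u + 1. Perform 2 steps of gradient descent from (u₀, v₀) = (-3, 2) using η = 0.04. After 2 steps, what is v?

∇h = (8u³ - 8uv + 2u - 2, -4u² + 4v)
Step 1: at (-3, 2), ∇h = (-176, -28) → (-3, 2) − 0.04·(-176, -28) = (4.04, 3.12)
Step 2: at (4.04, 3.12), ∇h = (432.755712, -52.8064) → (4.04, 3.12) − 0.04·(432.755712, -52.8064) = (-13.27022848, 5.232256)
v = 5.232256

5.232256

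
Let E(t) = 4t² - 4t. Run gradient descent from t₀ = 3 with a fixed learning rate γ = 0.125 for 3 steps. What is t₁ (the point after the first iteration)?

E′(t) = 8t - 4
Step 1: E′(3) = 20; t₁ = 3 − 0.125·20 = 0.5

0.5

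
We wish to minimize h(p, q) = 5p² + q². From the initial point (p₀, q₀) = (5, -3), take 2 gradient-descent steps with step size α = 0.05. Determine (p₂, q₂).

(1.25, -2.43)

∇h = (10p, 2q)
Step 1: at (5, -3), ∇h = (50, -6) → (5, -3) − 0.05·(50, -6) = (2.5, -2.7)
Step 2: at (2.5, -2.7), ∇h = (25, -5.4) → (2.5, -2.7) − 0.05·(25, -5.4) = (1.25, -2.43)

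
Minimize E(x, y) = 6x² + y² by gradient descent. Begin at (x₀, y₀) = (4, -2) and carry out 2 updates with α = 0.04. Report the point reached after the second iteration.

∇E = (12x, 2y)
(x₁, y₁) = (4, -2) − 0.04·(48, -4) = (2.08, -1.84)
(x₂, y₂) = (2.08, -1.84) − 0.04·(24.96, -3.68) = (1.0816, -1.6928)

(1.0816, -1.6928)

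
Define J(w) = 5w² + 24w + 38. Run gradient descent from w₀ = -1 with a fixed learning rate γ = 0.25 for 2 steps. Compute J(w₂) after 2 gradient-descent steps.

58.8125

J′(w) = 10w + 24
w₁ = -1 − 0.25·14 = -4.5
w₂ = -4.5 − 0.25·(-21) = 0.75
J(0.75) = 58.8125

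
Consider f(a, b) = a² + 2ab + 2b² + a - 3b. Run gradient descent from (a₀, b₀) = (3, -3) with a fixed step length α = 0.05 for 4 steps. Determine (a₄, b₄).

(2.60665, -1.63145)

∇f = (2a + 2b + 1, 2a + 4b - 3)
(a₁, b₁) = (3, -3) − 0.05·(1, -9) = (2.95, -2.55)
(a₂, b₂) = (2.95, -2.55) − 0.05·(1.8, -7.3) = (2.86, -2.185)
(a₃, b₃) = (2.86, -2.185) − 0.05·(2.35, -6.02) = (2.7425, -1.884)
(a₄, b₄) = (2.7425, -1.884) − 0.05·(2.717, -5.051) = (2.60665, -1.63145)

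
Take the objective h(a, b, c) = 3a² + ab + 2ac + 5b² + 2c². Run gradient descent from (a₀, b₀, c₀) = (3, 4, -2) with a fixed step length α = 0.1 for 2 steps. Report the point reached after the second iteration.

(0.87, -0.12, -1.32)

∇h = (6a + b + 2c, a + 10b, 2a + 4c)
Step 1: at (3, 4, -2), ∇h = (18, 43, -2) → (3, 4, -2) − 0.1·(18, 43, -2) = (1.2, -0.3, -1.8)
Step 2: at (1.2, -0.3, -1.8), ∇h = (3.3, -1.8, -4.8) → (1.2, -0.3, -1.8) − 0.1·(3.3, -1.8, -4.8) = (0.87, -0.12, -1.32)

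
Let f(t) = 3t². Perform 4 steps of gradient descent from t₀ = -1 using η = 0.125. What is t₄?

-0.00390625

f′(t) = 6t
Step 1: f′(-1) = -6; t₁ = -1 − 0.125·(-6) = -0.25
Step 2: f′(-0.25) = -1.5; t₂ = -0.25 − 0.125·(-1.5) = -0.0625
Step 3: f′(-0.0625) = -0.375; t₃ = -0.0625 − 0.125·(-0.375) = -0.015625
Step 4: f′(-0.015625) = -0.09375; t₄ = -0.015625 − 0.125·(-0.09375) = -0.00390625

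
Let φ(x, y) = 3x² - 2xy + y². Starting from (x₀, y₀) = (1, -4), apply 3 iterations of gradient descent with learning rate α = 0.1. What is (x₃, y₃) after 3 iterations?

∇φ = (6x - 2y, -2x + 2y)
(x₁, y₁) = (1, -4) − 0.1·(14, -10) = (-0.4, -3)
(x₂, y₂) = (-0.4, -3) − 0.1·(3.6, -5.2) = (-0.76, -2.48)
(x₃, y₃) = (-0.76, -2.48) − 0.1·(0.4, -3.44) = (-0.8, -2.136)

(-0.8, -2.136)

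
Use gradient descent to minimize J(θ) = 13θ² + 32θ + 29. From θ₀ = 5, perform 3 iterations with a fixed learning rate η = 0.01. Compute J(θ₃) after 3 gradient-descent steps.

92.181444772672

J′(θ) = 26θ + 32
Step 1: J′(5) = 162; θ₁ = 5 − 0.01·162 = 3.38
Step 2: J′(3.38) = 119.88; θ₂ = 3.38 − 0.01·119.88 = 2.1812
Step 3: J′(2.1812) = 88.7112; θ₃ = 2.1812 − 0.01·88.7112 = 1.294088
J(1.294088) = 92.181444772672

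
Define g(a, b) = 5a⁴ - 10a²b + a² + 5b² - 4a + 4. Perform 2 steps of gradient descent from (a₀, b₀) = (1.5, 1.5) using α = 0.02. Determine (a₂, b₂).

(1.3233828, 1.54898)

∇g = (20a³ - 20ab + 2a - 4, -10a² + 10b)
Step 1: at (1.5, 1.5), ∇g = (21.5, -7.5) → (1.5, 1.5) − 0.02·(21.5, -7.5) = (1.07, 1.65)
Step 2: at (1.07, 1.65), ∇g = (-12.66914, 5.051) → (1.07, 1.65) − 0.02·(-12.66914, 5.051) = (1.3233828, 1.54898)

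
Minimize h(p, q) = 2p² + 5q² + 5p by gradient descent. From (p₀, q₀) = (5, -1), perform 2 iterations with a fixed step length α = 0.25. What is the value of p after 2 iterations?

-1.25

∇h = (4p + 5, 10q)
(p₁, q₁) = (5, -1) − 0.25·(25, -10) = (-1.25, 1.5)
(p₂, q₂) = (-1.25, 1.5) − 0.25·(0, 15) = (-1.25, -2.25)
p = -1.25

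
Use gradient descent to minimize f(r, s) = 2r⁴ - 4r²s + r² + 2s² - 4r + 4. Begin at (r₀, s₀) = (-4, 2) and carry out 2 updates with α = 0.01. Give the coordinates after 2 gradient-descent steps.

(0.7336, 2.472)

∇f = (8r³ - 8rs + 2r - 4, -4r² + 4s)
Step 1: at (-4, 2), ∇f = (-460, -56) → (-4, 2) − 0.01·(-460, -56) = (0.6, 2.56)
Step 2: at (0.6, 2.56), ∇f = (-13.36, 8.8) → (0.6, 2.56) − 0.01·(-13.36, 8.8) = (0.7336, 2.472)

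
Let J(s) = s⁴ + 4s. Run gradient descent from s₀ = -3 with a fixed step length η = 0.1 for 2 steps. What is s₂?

J′(s) = 4s³ + 4
s₁ = -3 − 0.1·(-104) = 7.4
s₂ = 7.4 − 0.1·1624.896 = -155.0896

-155.0896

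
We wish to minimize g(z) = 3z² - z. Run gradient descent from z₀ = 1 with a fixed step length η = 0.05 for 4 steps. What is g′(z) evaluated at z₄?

1.2005

g′(z) = 6z - 1
z₁ = 1 − 0.05·5 = 0.75
z₂ = 0.75 − 0.05·3.5 = 0.575
z₃ = 0.575 − 0.05·2.45 = 0.4525
z₄ = 0.4525 − 0.05·1.715 = 0.36675
g′(z) at (0.36675) = 1.2005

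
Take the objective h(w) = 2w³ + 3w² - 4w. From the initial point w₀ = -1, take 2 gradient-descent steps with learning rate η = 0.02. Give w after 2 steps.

h′(w) = 6w² + 6w - 4
w₁ = -1 − 0.02·(-4) = -0.92
w₂ = -0.92 − 0.02·(-4.4416) = -0.831168

-0.831168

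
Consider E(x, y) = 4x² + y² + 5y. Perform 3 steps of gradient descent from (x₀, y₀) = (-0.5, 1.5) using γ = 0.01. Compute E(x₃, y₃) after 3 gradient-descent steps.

∇E = (8x, 2y + 5)
(x₁, y₁) = (-0.5, 1.5) − 0.01·(-4, 8) = (-0.46, 1.42)
(x₂, y₂) = (-0.46, 1.42) − 0.01·(-3.68, 7.84) = (-0.4232, 1.3416)
(x₃, y₃) = (-0.4232, 1.3416) − 0.01·(-3.3856, 7.6832) = (-0.389344, 1.264768)
E(-0.389344, 1.264768) = 8.529833095168

8.529833095168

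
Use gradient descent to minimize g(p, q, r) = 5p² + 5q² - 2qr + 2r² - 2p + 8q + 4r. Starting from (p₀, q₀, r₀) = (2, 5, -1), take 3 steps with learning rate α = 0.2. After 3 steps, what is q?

∇g = (10p - 2, 10q - 2r + 8, -2q + 4r + 4)
Step 1: at (2, 5, -1), ∇g = (18, 60, -10) → (2, 5, -1) − 0.2·(18, 60, -10) = (-1.6, -7, 1)
Step 2: at (-1.6, -7, 1), ∇g = (-18, -64, 22) → (-1.6, -7, 1) − 0.2·(-18, -64, 22) = (2, 5.8, -3.4)
Step 3: at (2, 5.8, -3.4), ∇g = (18, 72.8, -21.2) → (2, 5.8, -3.4) − 0.2·(18, 72.8, -21.2) = (-1.6, -8.76, 0.84)
q = -8.76

-8.76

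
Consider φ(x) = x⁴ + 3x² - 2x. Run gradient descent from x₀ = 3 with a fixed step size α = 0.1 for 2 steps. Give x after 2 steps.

φ′(x) = 4x³ + 6x - 2
x₁ = 3 − 0.1·124 = -9.4
x₂ = -9.4 − 0.1·(-3380.736) = 328.6736

328.6736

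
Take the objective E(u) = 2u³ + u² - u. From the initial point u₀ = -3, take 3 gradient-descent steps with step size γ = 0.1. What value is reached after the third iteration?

-1073.2411736

E′(u) = 6u² + 2u - 1
u₁ = -3 − 0.1·47 = -7.7
u₂ = -7.7 − 0.1·339.34 = -41.634
u₃ = -41.634 − 0.1·10316.071736 = -1073.2411736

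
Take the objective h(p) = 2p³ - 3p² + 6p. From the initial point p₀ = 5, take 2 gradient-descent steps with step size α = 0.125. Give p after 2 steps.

-106.234375

h′(p) = 6p² - 6p + 6
Step 1: h′(5) = 126; p₁ = 5 − 0.125·126 = -10.75
Step 2: h′(-10.75) = 763.875; p₂ = -10.75 − 0.125·763.875 = -106.234375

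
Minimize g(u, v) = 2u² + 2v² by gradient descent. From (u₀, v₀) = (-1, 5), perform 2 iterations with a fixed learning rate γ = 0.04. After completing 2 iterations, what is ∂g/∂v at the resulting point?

14.112

∇g = (4u, 4v)
Step 1: at (-1, 5), ∇g = (-4, 20) → (-1, 5) − 0.04·(-4, 20) = (-0.84, 4.2)
Step 2: at (-0.84, 4.2), ∇g = (-3.36, 16.8) → (-0.84, 4.2) − 0.04·(-3.36, 16.8) = (-0.7056, 3.528)
∂g/∂v at (-0.7056, 3.528) = 14.112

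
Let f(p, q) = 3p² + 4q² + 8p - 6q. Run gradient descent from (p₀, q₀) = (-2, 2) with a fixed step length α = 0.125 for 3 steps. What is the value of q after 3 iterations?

0.75

∇f = (6p + 8, 8q - 6)
Step 1: at (-2, 2), ∇f = (-4, 10) → (-2, 2) − 0.125·(-4, 10) = (-1.5, 0.75)
Step 2: at (-1.5, 0.75), ∇f = (-1, 0) → (-1.5, 0.75) − 0.125·(-1, 0) = (-1.375, 0.75)
Step 3: at (-1.375, 0.75), ∇f = (-0.25, 0) → (-1.375, 0.75) − 0.125·(-0.25, 0) = (-1.34375, 0.75)
q = 0.75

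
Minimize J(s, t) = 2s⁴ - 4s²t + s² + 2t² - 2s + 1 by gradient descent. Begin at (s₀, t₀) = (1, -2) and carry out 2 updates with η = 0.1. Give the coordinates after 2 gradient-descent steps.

(2.1712, 0.304)

∇J = (8s³ - 8st + 2s - 2, -4s² + 4t)
(s₁, t₁) = (1, -2) − 0.1·(24, -12) = (-1.4, -0.8)
(s₂, t₂) = (-1.4, -0.8) − 0.1·(-35.712, -11.04) = (2.1712, 0.304)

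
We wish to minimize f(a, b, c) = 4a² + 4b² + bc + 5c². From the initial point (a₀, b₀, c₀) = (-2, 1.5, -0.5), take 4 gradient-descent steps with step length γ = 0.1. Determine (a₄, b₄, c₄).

∇f = (8a, 8b + c, b + 10c)
(a₁, b₁, c₁) = (-2, 1.5, -0.5) − 0.1·(-16, 11.5, -3.5) = (-0.4, 0.35, -0.15)
(a₂, b₂, c₂) = (-0.4, 0.35, -0.15) − 0.1·(-3.2, 2.65, -1.15) = (-0.08, 0.085, -0.035)
(a₃, b₃, c₃) = (-0.08, 0.085, -0.035) − 0.1·(-0.64, 0.645, -0.265) = (-0.016, 0.0205, -0.0085)
(a₄, b₄, c₄) = (-0.016, 0.0205, -0.0085) − 0.1·(-0.128, 0.1555, -0.0645) = (-0.0032, 0.00495, -0.00205)

(-0.0032, 0.00495, -0.00205)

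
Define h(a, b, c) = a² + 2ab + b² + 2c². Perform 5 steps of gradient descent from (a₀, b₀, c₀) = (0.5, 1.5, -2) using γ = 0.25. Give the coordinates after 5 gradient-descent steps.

(-0.5, 0.5, 0)

∇h = (2a + 2b, 2a + 2b, 4c)
Step 1: at (0.5, 1.5, -2), ∇h = (4, 4, -8) → (0.5, 1.5, -2) − 0.25·(4, 4, -8) = (-0.5, 0.5, 0)
Step 2: at (-0.5, 0.5, 0), ∇h = (0, 0, 0) → (-0.5, 0.5, 0) − 0.25·(0, 0, 0) = (-0.5, 0.5, 0)
Step 3: at (-0.5, 0.5, 0), ∇h = (0, 0, 0) → (-0.5, 0.5, 0) − 0.25·(0, 0, 0) = (-0.5, 0.5, 0)
Step 4: at (-0.5, 0.5, 0), ∇h = (0, 0, 0) → (-0.5, 0.5, 0) − 0.25·(0, 0, 0) = (-0.5, 0.5, 0)
Step 5: at (-0.5, 0.5, 0), ∇h = (0, 0, 0) → (-0.5, 0.5, 0) − 0.25·(0, 0, 0) = (-0.5, 0.5, 0)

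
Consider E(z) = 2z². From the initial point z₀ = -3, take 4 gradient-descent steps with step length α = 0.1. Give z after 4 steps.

-0.3888

E′(z) = 4z
Step 1: E′(-3) = -12; z₁ = -3 − 0.1·(-12) = -1.8
Step 2: E′(-1.8) = -7.2; z₂ = -1.8 − 0.1·(-7.2) = -1.08
Step 3: E′(-1.08) = -4.32; z₃ = -1.08 − 0.1·(-4.32) = -0.648
Step 4: E′(-0.648) = -2.592; z₄ = -0.648 − 0.1·(-2.592) = -0.3888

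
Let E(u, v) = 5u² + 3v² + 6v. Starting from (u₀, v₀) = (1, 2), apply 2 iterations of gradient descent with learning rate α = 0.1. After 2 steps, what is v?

-0.52

∇E = (10u, 6v + 6)
(u₁, v₁) = (1, 2) − 0.1·(10, 18) = (0, 0.2)
(u₂, v₂) = (0, 0.2) − 0.1·(0, 7.2) = (0, -0.52)
v = -0.52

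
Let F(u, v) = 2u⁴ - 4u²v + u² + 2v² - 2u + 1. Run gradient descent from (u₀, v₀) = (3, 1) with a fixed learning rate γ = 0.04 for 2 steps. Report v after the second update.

5.663296

∇F = (8u³ - 8uv + 2u - 2, -4u² + 4v)
Step 1: at (3, 1), ∇F = (196, -32) → (3, 1) − 0.04·(196, -32) = (-4.84, 2.28)
Step 2: at (-4.84, 2.28), ∇F = (-830.437632, -84.5824) → (-4.84, 2.28) − 0.04·(-830.437632, -84.5824) = (28.37750528, 5.663296)
v = 5.663296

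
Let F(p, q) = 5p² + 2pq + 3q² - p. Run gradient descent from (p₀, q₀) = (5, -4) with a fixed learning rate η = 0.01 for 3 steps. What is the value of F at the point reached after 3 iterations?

∇F = (10p + 2q - 1, 2p + 6q)
Step 1: at (5, -4), ∇F = (41, -14) → (5, -4) − 0.01·(41, -14) = (4.59, -3.86)
Step 2: at (4.59, -3.86), ∇F = (37.18, -13.98) → (4.59, -3.86) − 0.01·(37.18, -13.98) = (4.2182, -3.7202)
Step 3: at (4.2182, -3.7202), ∇F = (33.7416, -13.8848) → (4.2182, -3.7202) − 0.01·(33.7416, -13.8848) = (3.880784, -3.581352)
F(3.880784, -3.581352) = 82.102977637056

82.102977637056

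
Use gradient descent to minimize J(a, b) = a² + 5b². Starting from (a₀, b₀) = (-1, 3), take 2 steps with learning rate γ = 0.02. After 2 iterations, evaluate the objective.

19.28134656

∇J = (2a, 10b)
Step 1: at (-1, 3), ∇J = (-2, 30) → (-1, 3) − 0.02·(-2, 30) = (-0.96, 2.4)
Step 2: at (-0.96, 2.4), ∇J = (-1.92, 24) → (-0.96, 2.4) − 0.02·(-1.92, 24) = (-0.9216, 1.92)
J(-0.9216, 1.92) = 19.28134656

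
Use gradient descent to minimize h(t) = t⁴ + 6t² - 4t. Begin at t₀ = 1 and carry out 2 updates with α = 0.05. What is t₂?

0.3472

h′(t) = 4t³ + 12t - 4
Step 1: h′(1) = 12; t₁ = 1 − 0.05·12 = 0.4
Step 2: h′(0.4) = 1.056; t₂ = 0.4 − 0.05·1.056 = 0.3472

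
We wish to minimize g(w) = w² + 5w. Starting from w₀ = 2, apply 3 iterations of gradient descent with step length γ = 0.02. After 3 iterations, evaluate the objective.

9.600845241344

g′(w) = 2w + 5
w₁ = 2 − 0.02·9 = 1.82
w₂ = 1.82 − 0.02·8.64 = 1.6472
w₃ = 1.6472 − 0.02·8.2944 = 1.481312
g(1.481312) = 9.600845241344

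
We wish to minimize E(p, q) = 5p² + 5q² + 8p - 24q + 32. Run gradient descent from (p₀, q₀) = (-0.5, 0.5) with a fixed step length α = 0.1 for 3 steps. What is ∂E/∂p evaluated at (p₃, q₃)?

0

∇E = (10p + 8, 10q - 24)
(p₁, q₁) = (-0.5, 0.5) − 0.1·(3, -19) = (-0.8, 2.4)
(p₂, q₂) = (-0.8, 2.4) − 0.1·(0, 0) = (-0.8, 2.4)
(p₃, q₃) = (-0.8, 2.4) − 0.1·(0, 0) = (-0.8, 2.4)
∂E/∂p at (-0.8, 2.4) = 0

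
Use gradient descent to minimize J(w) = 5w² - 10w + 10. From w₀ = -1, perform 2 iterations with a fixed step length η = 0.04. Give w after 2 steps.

0.28

J′(w) = 10w - 10
w₁ = -1 − 0.04·(-20) = -0.2
w₂ = -0.2 − 0.04·(-12) = 0.28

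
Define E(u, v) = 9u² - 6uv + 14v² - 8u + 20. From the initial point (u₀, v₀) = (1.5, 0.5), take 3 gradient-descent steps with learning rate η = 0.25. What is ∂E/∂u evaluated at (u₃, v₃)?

-617.75

∇E = (18u - 6v - 8, -6u + 28v)
(u₁, v₁) = (1.5, 0.5) − 0.25·(16, 5) = (-2.5, -0.75)
(u₂, v₂) = (-2.5, -0.75) − 0.25·(-48.5, -6) = (9.625, 0.75)
(u₃, v₃) = (9.625, 0.75) − 0.25·(160.75, -36.75) = (-30.5625, 9.9375)
∂E/∂u at (-30.5625, 9.9375) = -617.75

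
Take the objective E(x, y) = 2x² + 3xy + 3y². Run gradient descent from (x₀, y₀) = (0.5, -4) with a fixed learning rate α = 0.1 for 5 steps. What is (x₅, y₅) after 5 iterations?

∇E = (4x + 3y, 3x + 6y)
(x₁, y₁) = (0.5, -4) − 0.1·(-10, -22.5) = (1.5, -1.75)
(x₂, y₂) = (1.5, -1.75) − 0.1·(0.75, -6) = (1.425, -1.15)
(x₃, y₃) = (1.425, -1.15) − 0.1·(2.25, -2.625) = (1.2, -0.8875)
(x₄, y₄) = (1.2, -0.8875) − 0.1·(2.1375, -1.725) = (0.98625, -0.715)
(x₅, y₅) = (0.98625, -0.715) − 0.1·(1.8, -1.33125) = (0.80625, -0.581875)

(0.80625, -0.581875)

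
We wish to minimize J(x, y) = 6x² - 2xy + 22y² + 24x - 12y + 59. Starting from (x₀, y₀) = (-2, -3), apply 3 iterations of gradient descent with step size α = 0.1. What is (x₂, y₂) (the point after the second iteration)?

(0.32, -36.72)

∇J = (12x - 2y + 24, -2x + 44y - 12)
Step 1: at (-2, -3), ∇J = (6, -140) → (-2, -3) − 0.1·(6, -140) = (-2.6, 11)
Step 2: at (-2.6, 11), ∇J = (-29.2, 477.2) → (-2.6, 11) − 0.1·(-29.2, 477.2) = (0.32, -36.72)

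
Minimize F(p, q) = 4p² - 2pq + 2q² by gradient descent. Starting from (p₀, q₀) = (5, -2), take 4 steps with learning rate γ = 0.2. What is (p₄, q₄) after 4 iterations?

∇F = (8p - 2q, -2p + 4q)
Step 1: at (5, -2), ∇F = (44, -18) → (5, -2) − 0.2·(44, -18) = (-3.8, 1.6)
Step 2: at (-3.8, 1.6), ∇F = (-33.6, 14) → (-3.8, 1.6) − 0.2·(-33.6, 14) = (2.92, -1.2)
Step 3: at (2.92, -1.2), ∇F = (25.76, -10.64) → (2.92, -1.2) − 0.2·(25.76, -10.64) = (-2.232, 0.928)
Step 4: at (-2.232, 0.928), ∇F = (-19.712, 8.176) → (-2.232, 0.928) − 0.2·(-19.712, 8.176) = (1.7104, -0.7072)

(1.7104, -0.7072)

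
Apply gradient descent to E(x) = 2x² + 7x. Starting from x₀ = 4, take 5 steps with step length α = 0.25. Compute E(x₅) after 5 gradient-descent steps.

-6.125

E′(x) = 4x + 7
x₁ = 4 − 0.25·23 = -1.75
x₂ = -1.75 − 0.25·0 = -1.75
x₃ = -1.75 − 0.25·0 = -1.75
x₄ = -1.75 − 0.25·0 = -1.75
x₅ = -1.75 − 0.25·0 = -1.75
E(-1.75) = -6.125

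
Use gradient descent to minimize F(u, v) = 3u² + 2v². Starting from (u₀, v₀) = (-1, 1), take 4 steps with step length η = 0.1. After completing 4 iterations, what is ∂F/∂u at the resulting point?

∇F = (6u, 4v)
(u₁, v₁) = (-1, 1) − 0.1·(-6, 4) = (-0.4, 0.6)
(u₂, v₂) = (-0.4, 0.6) − 0.1·(-2.4, 2.4) = (-0.16, 0.36)
(u₃, v₃) = (-0.16, 0.36) − 0.1·(-0.96, 1.44) = (-0.064, 0.216)
(u₄, v₄) = (-0.064, 0.216) − 0.1·(-0.384, 0.864) = (-0.0256, 0.1296)
∂F/∂u at (-0.0256, 0.1296) = -0.1536

-0.1536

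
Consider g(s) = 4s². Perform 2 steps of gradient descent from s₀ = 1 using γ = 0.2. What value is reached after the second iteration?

0.36

g′(s) = 8s
Step 1: g′(1) = 8; s₁ = 1 − 0.2·8 = -0.6
Step 2: g′(-0.6) = -4.8; s₂ = -0.6 − 0.2·(-4.8) = 0.36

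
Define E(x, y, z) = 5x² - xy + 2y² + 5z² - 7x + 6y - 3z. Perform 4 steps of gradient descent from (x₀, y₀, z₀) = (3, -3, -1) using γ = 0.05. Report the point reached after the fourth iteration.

∇E = (10x - y - 7, -x + 4y + 6, 10z - 3)
Step 1: at (3, -3, -1), ∇E = (26, -9, -13) → (3, -3, -1) − 0.05·(26, -9, -13) = (1.7, -2.55, -0.35)
Step 2: at (1.7, -2.55, -0.35), ∇E = (12.55, -5.9, -6.5) → (1.7, -2.55, -0.35) − 0.05·(12.55, -5.9, -6.5) = (1.0725, -2.255, -0.025)
Step 3: at (1.0725, -2.255, -0.025), ∇E = (5.98, -4.0925, -3.25) → (1.0725, -2.255, -0.025) − 0.05·(5.98, -4.0925, -3.25) = (0.7735, -2.050375, 0.1375)
Step 4: at (0.7735, -2.050375, 0.1375), ∇E = (2.785375, -2.975, -1.625) → (0.7735, -2.050375, 0.1375) − 0.05·(2.785375, -2.975, -1.625) = (0.63423125, -1.901625, 0.21875)

(0.63423125, -1.901625, 0.21875)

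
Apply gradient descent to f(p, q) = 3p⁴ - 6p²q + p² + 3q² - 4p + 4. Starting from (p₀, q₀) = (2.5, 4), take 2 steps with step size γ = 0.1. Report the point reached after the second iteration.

(67.76845, 13.4935)

∇f = (12p³ - 12pq + 2p - 4, -6p² + 6q)
Step 1: at (2.5, 4), ∇f = (68.5, -13.5) → (2.5, 4) − 0.1·(68.5, -13.5) = (-4.35, 5.35)
Step 2: at (-4.35, 5.35), ∇f = (-721.1845, -81.435) → (-4.35, 5.35) − 0.1·(-721.1845, -81.435) = (67.76845, 13.4935)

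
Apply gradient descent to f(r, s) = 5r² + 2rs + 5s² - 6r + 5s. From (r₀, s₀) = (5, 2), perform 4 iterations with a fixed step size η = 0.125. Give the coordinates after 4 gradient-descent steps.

(0.9453125, -0.4296875)

∇f = (10r + 2s - 6, 2r + 10s + 5)
(r₁, s₁) = (5, 2) − 0.125·(48, 35) = (-1, -2.375)
(r₂, s₂) = (-1, -2.375) − 0.125·(-20.75, -20.75) = (1.59375, 0.21875)
(r₃, s₃) = (1.59375, 0.21875) − 0.125·(10.375, 10.375) = (0.296875, -1.078125)
(r₄, s₄) = (0.296875, -1.078125) − 0.125·(-5.1875, -5.1875) = (0.9453125, -0.4296875)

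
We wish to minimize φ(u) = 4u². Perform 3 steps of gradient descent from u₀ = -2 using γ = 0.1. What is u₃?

-0.016

φ′(u) = 8u
u₁ = -2 − 0.1·(-16) = -0.4
u₂ = -0.4 − 0.1·(-3.2) = -0.08
u₃ = -0.08 − 0.1·(-0.64) = -0.016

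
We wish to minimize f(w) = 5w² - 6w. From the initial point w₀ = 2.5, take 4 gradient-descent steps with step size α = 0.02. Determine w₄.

f′(w) = 10w - 6
w₁ = 2.5 − 0.02·19 = 2.12
w₂ = 2.12 − 0.02·15.2 = 1.816
w₃ = 1.816 − 0.02·12.16 = 1.5728
w₄ = 1.5728 − 0.02·9.728 = 1.37824

1.37824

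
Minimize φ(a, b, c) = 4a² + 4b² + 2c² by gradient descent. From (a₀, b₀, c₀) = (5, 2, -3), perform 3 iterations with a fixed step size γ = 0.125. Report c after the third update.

-0.375

∇φ = (8a, 8b, 4c)
Step 1: at (5, 2, -3), ∇φ = (40, 16, -12) → (5, 2, -3) − 0.125·(40, 16, -12) = (0, 0, -1.5)
Step 2: at (0, 0, -1.5), ∇φ = (0, 0, -6) → (0, 0, -1.5) − 0.125·(0, 0, -6) = (0, 0, -0.75)
Step 3: at (0, 0, -0.75), ∇φ = (0, 0, -3) → (0, 0, -0.75) − 0.125·(0, 0, -3) = (0, 0, -0.375)
c = -0.375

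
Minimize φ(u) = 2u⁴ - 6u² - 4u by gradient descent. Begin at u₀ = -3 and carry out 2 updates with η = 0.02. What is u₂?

0.87289088

φ′(u) = 8u³ - 12u - 4
u₁ = -3 − 0.02·(-184) = 0.68
u₂ = 0.68 − 0.02·(-9.644544) = 0.87289088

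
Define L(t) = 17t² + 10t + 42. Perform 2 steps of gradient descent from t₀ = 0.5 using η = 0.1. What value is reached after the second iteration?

4.28

L′(t) = 34t + 10
t₁ = 0.5 − 0.1·27 = -2.2
t₂ = -2.2 − 0.1·(-64.8) = 4.28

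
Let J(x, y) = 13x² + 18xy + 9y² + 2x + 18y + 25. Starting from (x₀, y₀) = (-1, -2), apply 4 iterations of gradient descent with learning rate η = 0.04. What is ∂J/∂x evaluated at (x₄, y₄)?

-11.06820096

∇J = (26x + 18y + 2, 18x + 18y + 18)
(x₁, y₁) = (-1, -2) − 0.04·(-60, -36) = (1.4, -0.56)
(x₂, y₂) = (1.4, -0.56) − 0.04·(28.32, 33.12) = (0.2672, -1.8848)
(x₃, y₃) = (0.2672, -1.8848) − 0.04·(-24.9792, -11.1168) = (1.266368, -1.440128)
(x₄, y₄) = (1.266368, -1.440128) − 0.04·(9.003264, 14.87232) = (0.90623744, -2.0350208)
∂J/∂x at (0.90623744, -2.0350208) = -11.06820096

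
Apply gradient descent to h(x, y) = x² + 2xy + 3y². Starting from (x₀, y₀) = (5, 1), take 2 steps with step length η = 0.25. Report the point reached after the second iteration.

∇h = (2x + 2y, 2x + 6y)
Step 1: at (5, 1), ∇h = (12, 16) → (5, 1) − 0.25·(12, 16) = (2, -3)
Step 2: at (2, -3), ∇h = (-2, -14) → (2, -3) − 0.25·(-2, -14) = (2.5, 0.5)

(2.5, 0.5)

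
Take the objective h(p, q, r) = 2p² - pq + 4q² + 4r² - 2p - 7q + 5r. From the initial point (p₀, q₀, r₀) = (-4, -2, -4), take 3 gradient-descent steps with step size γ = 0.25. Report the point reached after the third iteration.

∇h = (4p - q - 2, -p + 8q - 7, 8r + 5)
Step 1: at (-4, -2, -4), ∇h = (-16, -19, -27) → (-4, -2, -4) − 0.25·(-16, -19, -27) = (0, 2.75, 2.75)
Step 2: at (0, 2.75, 2.75), ∇h = (-4.75, 15, 27) → (0, 2.75, 2.75) − 0.25·(-4.75, 15, 27) = (1.1875, -1, -4)
Step 3: at (1.1875, -1, -4), ∇h = (3.75, -16.1875, -27) → (1.1875, -1, -4) − 0.25·(3.75, -16.1875, -27) = (0.25, 3.046875, 2.75)

(0.25, 3.046875, 2.75)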